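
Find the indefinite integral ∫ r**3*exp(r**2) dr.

Let u = r², du = 2r dr; rewrite as (1/2)∫ u^1·exp(1u) du.
Now integrate by parts 1 time.

(r**2 - 1)*exp(r**2)/2 + C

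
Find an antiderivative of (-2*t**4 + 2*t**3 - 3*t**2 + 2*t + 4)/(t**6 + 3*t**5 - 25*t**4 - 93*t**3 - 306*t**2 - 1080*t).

Factor the denominator: t*(t - 6)*(t + 4)*(t + 5)*(t**2 + 9).
Partial-fraction decomposition: -(499*t + 579)/(6750*(t**2 + 9)) + 93/(110*(t + 5)) - 173/(250*(t + 4)) - 563/(7425*(t - 6)) - 1/(270*t).
Integrate each term; A/(t−a) gives A·log|t−a|; the (Bt+D)/(t²+p²) term gives a log and an atan.

-log(t)/270 - 563*log(t - 6)/7425 - 173*log(t + 4)/250 + 93*log(t + 5)/110 - 499*log(t**2 + 9)/13500 - 193*atan(t/3)/6750 + C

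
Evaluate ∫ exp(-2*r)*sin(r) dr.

-2*exp(-2*r)*sin(r)/5 - exp(-2*r)*cos(r)/5 + C

Let I denote the integral. Integrate by parts with u = sin(r), dv = exp(-2*r) dr, so v = -exp(-2*r)/2: I = -exp(-2*r)*sin(r)/2 + (1/2)·∫ exp(-2*r)*cos(r) dr.
Apply parts again with u = cos(r), dv = exp(-2*r) dr: ∫ exp(-2*r)*cos(r) dr = -exp(-2*r)*cos(r)/2 − (1/2)·I. Substituting back brings back I: I = -exp(-2*r)*sin(r)/2 - exp(-2*r)*cos(r)/4 − (1/4)·I.
Solving for I: (1 + 1/4)·I equals the remaining terms, so I = (4/5)·(-exp(-2*r)*sin(r)/2 - exp(-2*r)*cos(r)/4).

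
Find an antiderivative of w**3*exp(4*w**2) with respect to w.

(4*w**2 - 1)*exp(4*w**2)/32 + C

Let u = w², du = 2w dw; rewrite as (1/2)∫ u^1·exp(4u) du.
Now integrate by parts 1 time.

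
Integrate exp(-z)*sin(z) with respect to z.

Let I denote the integral. Integrate by parts with u = sin(z), dv = exp(-z) dz, so v = -exp(-z): I = -exp(-z)*sin(z) + ∫ exp(-z)*cos(z) dz.
Apply parts again with u = cos(z), dv = exp(-z) dz: ∫ exp(-z)*cos(z) dz = -exp(-z)*cos(z) − I. Substituting back brings back I: I = -exp(-z)*sin(z) - exp(-z)*cos(z) − I.
Solving for I: (1 + 1)·I equals the remaining terms, so I = (1/2)·(-exp(-z)*sin(z) - exp(-z)*cos(z)).

-exp(-z)*sin(z)/2 - exp(-z)*cos(z)/2 + C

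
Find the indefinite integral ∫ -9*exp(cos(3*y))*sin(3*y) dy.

3*exp(cos(3*y)) + C

Let u = cos(3*y), so du = (-3*sin(3*y)) dy.
Rewriting, the integral becomes 3·∫ e^u du = 3·e^u.
Substituting back, u = cos(3*y).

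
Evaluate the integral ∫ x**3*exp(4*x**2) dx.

(4*x**2 - 1)*exp(4*x**2)/32 + C

Let u = x², du = 2x dx; rewrite as (1/2)∫ u^1·exp(4u) du.
Now integrate by parts 1 time.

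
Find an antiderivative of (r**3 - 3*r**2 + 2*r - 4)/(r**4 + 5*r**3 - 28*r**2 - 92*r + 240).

log(r - 4)/9 + log(r - 2)/28 - 214*log(r + 5)/63 + 17*log(r + 6)/4 + C

Factor the denominator: (r - 4)*(r - 2)*(r + 5)*(r + 6).
Partial-fraction decomposition: 17/(4*(r + 6)) - 214/(63*(r + 5)) + 1/(28*(r - 2)) + 1/(9*(r - 4)).
Integrate each term: A/(r−a) contributes A·log|r−a|.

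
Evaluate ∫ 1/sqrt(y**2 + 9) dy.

Substitute y = 3·tan(θ), so dy = 3·sec(θ)^2 dθ and the radical becomes sqrt(y**2 + 9) = 3·sec(θ) by the Pythagorean identity.
Integrate the resulting trig expression in θ, then back-substitute tan(θ) = y/3, sec(θ) = sqrt(y**2 + 9)/3 (absorbing any constant into C).

log(y + sqrt(y**2 + 9)) + C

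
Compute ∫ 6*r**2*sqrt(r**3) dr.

Let u = r**3, so du = (3*r**2) dr.
Rewriting, the integral becomes 2·∫ √u du = 2·(2/3)u^(3/2).
Substituting back, u = r**3.

4*(r**3)**(3/2)/3 + C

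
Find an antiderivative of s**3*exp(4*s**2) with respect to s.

(4*s**2 - 1)*exp(4*s**2)/32 + C

Let u = s², du = 2s ds; rewrite as (1/2)∫ u^1·exp(4u) du.
Now integrate by parts 1 time.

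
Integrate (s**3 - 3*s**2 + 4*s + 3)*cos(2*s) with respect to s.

Use integration by parts with u = s**3 - 3*s**2 + 4*s + 3, dv = cos(2*s) ds, so v = sin(2*s)/2.
Apply parts 3 times (tabular method): alternate signs, differentiate u down to 0, integrate dv up.

s**3*sin(2*s)/2 - 3*s**2*sin(2*s)/2 + 3*s**2*cos(2*s)/4 + 5*s*sin(2*s)/4 - 3*s*cos(2*s)/2 + 9*sin(2*s)/4 + 5*cos(2*s)/8 + C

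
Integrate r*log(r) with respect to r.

r**2*log(r)/2 - r**2/4 + C

Use integration by parts with u = log(r), dv = r dr.
Then du = 1/r dr and v = r**2/2.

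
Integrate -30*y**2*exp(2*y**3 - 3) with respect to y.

Let u = 2*y**3 - 3, so du = (6*y**2) dy.
Rewriting, the integral becomes -5·∫ e^u du = -5·e^u.
Substituting back, u = 2*y**3 - 3.

-5*exp(2*y**3 - 3) + C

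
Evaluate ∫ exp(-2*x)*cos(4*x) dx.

Let I denote the integral. Integrate by parts with u = cos(4*x), dv = exp(-2*x) dx, so v = -exp(-2*x)/2: I = -exp(-2*x)*cos(4*x)/2 − 2·∫ exp(-2*x)*sin(4*x) dx.
Apply parts again with u = sin(4*x), dv = exp(-2*x) dx: ∫ exp(-2*x)*sin(4*x) dx = -exp(-2*x)*sin(4*x)/2 + 2·I. Substituting back brings back I: I = exp(-2*x)*sin(4*x) - exp(-2*x)*cos(4*x)/2 − 4·I.
Solving for I: (1 + 4)·I equals the remaining terms, so I = (1/5)·(exp(-2*x)*sin(4*x) - exp(-2*x)*cos(4*x)/2).

exp(-2*x)*sin(4*x)/5 - exp(-2*x)*cos(4*x)/10 + C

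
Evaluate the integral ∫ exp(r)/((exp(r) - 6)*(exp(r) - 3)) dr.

Let u = e^r, du = e^r dr.
The integral becomes ∫ du/((u-6)(u-3)); decompose into partial fractions.

log(exp(r) - 6)/3 - log(exp(r) - 3)/3 + C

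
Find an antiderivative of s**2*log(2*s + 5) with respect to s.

Use integration by parts with u = log(2*s + 5), dv = s**2 ds.
Then du = 2/(2*s + 5) ds and v = s**3/3.

s**3*log(2*s + 5)/3 - s**3/9 + 5*s**2/12 - 25*s/12 + 125*log(2*s + 5)/24 + C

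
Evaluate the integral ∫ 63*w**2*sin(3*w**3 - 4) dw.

-7*cos(3*w**3 - 4) + C

Let u = 3*w**3 - 4, so du = (9*w**2) dw.
Rewriting, the integral becomes 7·∫ sin(u) du = 7·-cos(u).
Substituting back, u = 3*w**3 - 4.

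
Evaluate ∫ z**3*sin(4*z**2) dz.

-z**2*cos(4*z**2)/8 + sin(4*z**2)/32 + C

Let u = z², du = 2z dz; rewrite as (1/2)∫ u^1·sin(4u) du.
Now integrate by parts 1 time.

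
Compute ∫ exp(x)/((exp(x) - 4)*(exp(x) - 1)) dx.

log(exp(x) - 4)/3 - log(exp(x) - 1)/3 + C

Let u = e^x, du = e^x dx.
The integral becomes ∫ du/((u-4)(u-1)); decompose into partial fractions.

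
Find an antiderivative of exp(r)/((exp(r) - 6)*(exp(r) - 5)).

log(exp(r) - 6) - log(exp(r) - 5) + C

Let u = e^r, du = e^r dr.
The integral becomes ∫ du/((u-6)(u-5)); decompose into partial fractions.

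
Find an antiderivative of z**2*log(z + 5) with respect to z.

z**3*log(z + 5)/3 - z**3/9 + 5*z**2/6 - 25*z/3 + 125*log(z + 5)/3 + C

Use integration by parts with u = log(z + 5), dv = z**2 dz.
Then du = 1/(z + 5) dz and v = z**3/3.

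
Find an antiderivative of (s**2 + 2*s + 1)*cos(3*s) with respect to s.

Use integration by parts with u = s**2 + 2*s + 1, dv = cos(3*s) ds, so v = sin(3*s)/3.
Apply parts 2 times (tabular method): alternate signs, differentiate u down to 0, integrate dv up.

s**2*sin(3*s)/3 + 2*s*sin(3*s)/3 + 2*s*cos(3*s)/9 + 7*sin(3*s)/27 + 2*cos(3*s)/9 + C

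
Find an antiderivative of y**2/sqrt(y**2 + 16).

Substitute y = 4·tan(θ), so dy = 4·sec(θ)^2 dθ and the radical becomes sqrt(y**2 + 16) = 4·sec(θ) by the Pythagorean identity.
Integrate the resulting trig expression in θ, then back-substitute tan(θ) = y/4, sec(θ) = sqrt(y**2 + 16)/4 (absorbing any constant into C).

y*sqrt(y**2 + 16)/2 - 8*log(y + sqrt(y**2 + 16)) + C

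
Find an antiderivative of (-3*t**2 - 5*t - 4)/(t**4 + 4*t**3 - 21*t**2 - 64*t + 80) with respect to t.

-log(t - 4)/3 + 2*log(t - 1)/15 - 4*log(t + 4)/5 + log(t + 5) + C

Factor the denominator: (t - 4)*(t - 1)*(t + 4)*(t + 5).
Partial-fraction decomposition: 1/(t + 5) - 4/(5*(t + 4)) + 2/(15*(t - 1)) - 1/(3*(t - 4)).
Integrate each term: A/(t−a) contributes A·log|t−a|.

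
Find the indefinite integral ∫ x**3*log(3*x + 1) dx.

x**4*log(3*x + 1)/4 - x**4/16 + x**3/36 - x**2/72 + x/108 - log(3*x + 1)/324 + C

Use integration by parts with u = log(3*x + 1), dv = x**3 dx.
Then du = 3/(3*x + 1) dx and v = x**4/4.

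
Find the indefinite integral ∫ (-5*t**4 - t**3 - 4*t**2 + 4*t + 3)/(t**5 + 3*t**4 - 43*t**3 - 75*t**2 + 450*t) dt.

log(t)/150 - 3327*log(t - 5)/1100 + 151*log(t - 3)/144 + 3117*log(t + 5)/400 - 2143*log(t + 6)/198 + C

Factor the denominator: t*(t - 5)*(t - 3)*(t + 5)*(t + 6).
Partial-fraction decomposition: -2143/(198*(t + 6)) + 3117/(400*(t + 5)) + 151/(144*(t - 3)) - 3327/(1100*(t - 5)) + 1/(150*t).
Integrate each term: A/(t−a) contributes A·log|t−a|.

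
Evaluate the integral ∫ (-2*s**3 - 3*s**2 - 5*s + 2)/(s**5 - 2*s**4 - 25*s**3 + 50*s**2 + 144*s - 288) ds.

-97*log(s - 4)/56 + 47*log(s - 3)/21 - 3*log(s - 2)/5 - 22*log(s + 3)/105 + 17*log(s + 4)/56 + C

Factor the denominator: (s - 4)*(s - 3)*(s - 2)*(s + 3)*(s + 4).
Partial-fraction decomposition: 17/(56*(s + 4)) - 22/(105*(s + 3)) - 3/(5*(s - 2)) + 47/(21*(s - 3)) - 97/(56*(s - 4)).
Integrate each term: A/(s−a) contributes A·log|s−a|.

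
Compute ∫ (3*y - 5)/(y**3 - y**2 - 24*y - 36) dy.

13*log(y - 6)/72 + 11*log(y + 2)/8 - 14*log(y + 3)/9 + C

Factor the denominator: (y - 6)*(y + 2)*(y + 3).
Partial-fraction decomposition: -14/(9*(y + 3)) + 11/(8*(y + 2)) + 13/(72*(y - 6)).
Integrate each term: A/(y−a) contributes A·log|y−a|.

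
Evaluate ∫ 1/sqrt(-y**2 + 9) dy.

Substitute y = 3·sin(θ), so dy = 3·cos(θ) dθ and the radical becomes sqrt(-y**2 + 9) = 3·cos(θ) by the Pythagorean identity.
Integrate the resulting trig expression in θ, then back-substitute θ = asin(y/3), sin(θ) = y/3, cos(θ) = sqrt(-y**2 + 9)/3 (absorbing any constant into C).

asin(y/3) + C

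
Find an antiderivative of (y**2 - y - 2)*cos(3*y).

Use integration by parts with u = y**2 - y - 2, dv = cos(3*y) dy, so v = sin(3*y)/3.
Apply parts 2 times (tabular method): alternate signs, differentiate u down to 0, integrate dv up.

y**2*sin(3*y)/3 - y*sin(3*y)/3 + 2*y*cos(3*y)/9 - 20*sin(3*y)/27 - cos(3*y)/9 + C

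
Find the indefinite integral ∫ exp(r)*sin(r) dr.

exp(r)*sin(r)/2 - exp(r)*cos(r)/2 + C

Let I denote the integral. Integrate by parts with u = sin(r), dv = exp(r) dr, so v = exp(r): I = exp(r)*sin(r) − ∫ exp(r)*cos(r) dr.
Apply parts again with u = cos(r), dv = exp(r) dr: ∫ exp(r)*cos(r) dr = exp(r)*cos(r) + I. Substituting back brings back I: I = exp(r)*sin(r) - exp(r)*cos(r) − I.
Solving for I: (1 + 1)·I equals the remaining terms, so I = (1/2)·(exp(r)*sin(r) - exp(r)*cos(r)).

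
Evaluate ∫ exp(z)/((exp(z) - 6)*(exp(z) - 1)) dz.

Let u = e^z, du = e^z dz.
The integral becomes ∫ du/((u-1)(u-6)); decompose into partial fractions.

log(exp(z) - 6)/5 - log(exp(z) - 1)/5 + C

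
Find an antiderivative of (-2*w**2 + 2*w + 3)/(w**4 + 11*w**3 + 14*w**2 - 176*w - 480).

Factor the denominator: (w - 4)*(w + 4)*(w + 5)*(w + 6).
Partial-fraction decomposition: 81/(20*(w + 6)) - 19/(3*(w + 5)) + 37/(16*(w + 4)) - 7/(240*(w - 4)).
Integrate each term: A/(w−a) contributes A·log|w−a|.

-7*log(w - 4)/240 + 37*log(w + 4)/16 - 19*log(w + 5)/3 + 81*log(w + 6)/20 + C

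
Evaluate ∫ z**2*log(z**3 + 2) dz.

Let u = z**3 + 2, so du = (3*z**2) dz.
The integral becomes (1/3)·∫ log(u) du; integrate by parts with u′=log(u), dv′=du.

z**3*log(z**3 + 2)/3 - z**3/3 + 2*log(z**3 + 2)/3 + C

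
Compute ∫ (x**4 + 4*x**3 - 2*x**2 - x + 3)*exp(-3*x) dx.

Use integration by parts with u = x**4 + 4*x**3 - 2*x**2 - x + 3, dv = exp(-3*x) dx, so v = -exp(-3*x)/3.
Apply parts 4 times (tabular method): alternate signs, differentiate u down to 0, integrate dv up.

(-27*x**4 - 144*x**3 - 90*x**2 - 33*x - 92)*exp(-3*x)/81 + C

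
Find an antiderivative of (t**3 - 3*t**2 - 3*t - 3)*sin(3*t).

-t**3*cos(3*t)/3 + t**2*sin(3*t)/3 + t**2*cos(3*t) - 2*t*sin(3*t)/3 + 11*t*cos(3*t)/9 - 11*sin(3*t)/27 + 7*cos(3*t)/9 + C

Use integration by parts with u = t**3 - 3*t**2 - 3*t - 3, dv = sin(3*t) dt, so v = -cos(3*t)/3.
Apply parts 3 times (tabular method): alternate signs, differentiate u down to 0, integrate dv up.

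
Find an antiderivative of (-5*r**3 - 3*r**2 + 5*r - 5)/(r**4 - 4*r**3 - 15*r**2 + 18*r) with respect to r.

Factor the denominator: r*(r - 6)*(r - 1)*(r + 3).
Partial-fraction decomposition: -22/(27*(r + 3)) + 2/(5*(r - 1)) - 1163/(270*(r - 6)) - 5/(18*r).
Integrate each term: A/(r−a) contributes A·log|r−a|.

-5*log(r)/18 - 1163*log(r - 6)/270 + 2*log(r - 1)/5 - 22*log(r + 3)/27 + C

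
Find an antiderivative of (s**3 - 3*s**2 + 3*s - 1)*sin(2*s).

Use integration by parts with u = s**3 - 3*s**2 + 3*s - 1, dv = sin(2*s) ds, so v = -cos(2*s)/2.
Apply parts 3 times (tabular method): alternate signs, differentiate u down to 0, integrate dv up.

-s**3*cos(2*s)/2 + 3*s**2*sin(2*s)/4 + 3*s**2*cos(2*s)/2 - 3*s*sin(2*s)/2 - 3*s*cos(2*s)/4 + 3*sin(2*s)/8 - cos(2*s)/4 + C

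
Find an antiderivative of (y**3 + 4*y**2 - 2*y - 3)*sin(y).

-y**3*cos(y) + 3*y**2*sin(y) - 4*y**2*cos(y) + 8*y*sin(y) + 8*y*cos(y) - 8*sin(y) + 11*cos(y) + C

Use integration by parts with u = y**3 + 4*y**2 - 2*y - 3, dv = sin(y) dy, so v = -cos(y).
Apply parts 3 times (tabular method): alternate signs, differentiate u down to 0, integrate dv up.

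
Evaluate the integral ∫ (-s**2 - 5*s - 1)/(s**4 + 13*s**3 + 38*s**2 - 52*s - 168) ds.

-5*log(s - 2)/96 - log(s + 2)/16 - 7*log(s + 6)/32 + log(s + 7)/3 + C

Factor the denominator: (s - 2)*(s + 2)*(s + 6)*(s + 7).
Partial-fraction decomposition: 1/(3*(s + 7)) - 7/(32*(s + 6)) - 1/(16*(s + 2)) - 5/(96*(s - 2)).
Integrate each term: A/(s−a) contributes A·log|s−a|.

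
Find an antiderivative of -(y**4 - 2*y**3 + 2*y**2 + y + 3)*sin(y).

Use integration by parts with u = y**4 - 2*y**3 + 2*y**2 + y + 3, dv = -sin(y) dy, so v = cos(y).
Apply parts 4 times (tabular method): alternate signs, differentiate u down to 0, integrate dv up.

y**4*cos(y) - 4*y**3*sin(y) - 2*y**3*cos(y) + 6*y**2*sin(y) - 10*y**2*cos(y) + 20*y*sin(y) + 13*y*cos(y) - 13*sin(y) + 23*cos(y) + C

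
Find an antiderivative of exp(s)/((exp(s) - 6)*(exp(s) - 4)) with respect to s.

Let u = e^s, du = e^s ds.
The integral becomes ∫ du/((u-6)(u-4)); decompose into partial fractions.

log(exp(s) - 6)/2 - log(exp(s) - 4)/2 + C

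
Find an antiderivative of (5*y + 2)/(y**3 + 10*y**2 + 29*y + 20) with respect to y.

-log(y + 1)/4 + 6*log(y + 4) - 23*log(y + 5)/4 + C

Factor the denominator: (y + 1)*(y + 4)*(y + 5).
Partial-fraction decomposition: -23/(4*(y + 5)) + 6/(y + 4) - 1/(4*(y + 1)).
Integrate each term: A/(y−a) contributes A·log|y−a|.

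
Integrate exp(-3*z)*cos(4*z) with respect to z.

Let I denote the integral. Integrate by parts with u = cos(4*z), dv = exp(-3*z) dz, so v = -exp(-3*z)/3: I = -exp(-3*z)*cos(4*z)/3 − (4/3)·∫ exp(-3*z)*sin(4*z) dz.
Apply parts again with u = sin(4*z), dv = exp(-3*z) dz: ∫ exp(-3*z)*sin(4*z) dz = -exp(-3*z)*sin(4*z)/3 + (4/3)·I. Substituting back brings back I: I = 4*exp(-3*z)*sin(4*z)/9 - exp(-3*z)*cos(4*z)/3 − (16/9)·I.
Solving for I: (1 + 16/9)·I equals the remaining terms, so I = (9/25)·(4*exp(-3*z)*sin(4*z)/9 - exp(-3*z)*cos(4*z)/3).

4*exp(-3*z)*sin(4*z)/25 - 3*exp(-3*z)*cos(4*z)/25 + C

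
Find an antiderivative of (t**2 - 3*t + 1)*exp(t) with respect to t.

(t**2 - 5*t + 6)*exp(t) + C

Use integration by parts with u = t**2 - 3*t + 1, dv = exp(t) dt, so v = exp(t).
Apply parts 2 times (tabular method): alternate signs, differentiate u down to 0, integrate dv up.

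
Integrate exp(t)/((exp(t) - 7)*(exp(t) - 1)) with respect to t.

log(exp(t) - 7)/6 - log(exp(t) - 1)/6 + C

Let u = e^t, du = e^t dt.
The integral becomes ∫ du/((u-1)(u-7)); decompose into partial fractions.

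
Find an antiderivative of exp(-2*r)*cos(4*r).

exp(-2*r)*sin(4*r)/5 - exp(-2*r)*cos(4*r)/10 + C

Let I denote the integral. Integrate by parts with u = cos(4*r), dv = exp(-2*r) dr, so v = -exp(-2*r)/2: I = -exp(-2*r)*cos(4*r)/2 − 2·∫ exp(-2*r)*sin(4*r) dr.
Apply parts again with u = sin(4*r), dv = exp(-2*r) dr: ∫ exp(-2*r)*sin(4*r) dr = -exp(-2*r)*sin(4*r)/2 + 2·I. Substituting back brings back I: I = exp(-2*r)*sin(4*r) - exp(-2*r)*cos(4*r)/2 − 4·I.
Solving for I: (1 + 4)·I equals the remaining terms, so I = (1/5)·(exp(-2*r)*sin(4*r) - exp(-2*r)*cos(4*r)/2).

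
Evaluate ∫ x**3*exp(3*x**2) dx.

Let u = x², du = 2x dx; rewrite as (1/2)∫ u^1·exp(3u) du.
Now integrate by parts 1 time.

(3*x**2 - 1)*exp(3*x**2)/18 + C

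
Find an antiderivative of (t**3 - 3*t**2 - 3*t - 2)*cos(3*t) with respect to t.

Use integration by parts with u = t**3 - 3*t**2 - 3*t - 2, dv = cos(3*t) dt, so v = sin(3*t)/3.
Apply parts 3 times (tabular method): alternate signs, differentiate u down to 0, integrate dv up.

t**3*sin(3*t)/3 - t**2*sin(3*t) + t**2*cos(3*t)/3 - 11*t*sin(3*t)/9 - 2*t*cos(3*t)/3 - 4*sin(3*t)/9 - 11*cos(3*t)/27 + C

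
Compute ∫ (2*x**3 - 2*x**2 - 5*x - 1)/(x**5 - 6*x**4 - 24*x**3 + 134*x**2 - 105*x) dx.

Factor the denominator: x*(x - 7)*(x - 3)*(x - 1)*(x + 5).
Partial-fraction decomposition: -23/(240*(x + 5)) - 1/(12*(x - 1)) - 5/(48*(x - 3)) + 23/(84*(x - 7)) + 1/(105*x).
Integrate each term: A/(x−a) contributes A·log|x−a|.

log(x)/105 + 23*log(x - 7)/84 - 5*log(x - 3)/48 - log(x - 1)/12 - 23*log(x + 5)/240 + C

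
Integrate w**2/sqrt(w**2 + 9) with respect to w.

Substitute w = 3·tan(θ), so dw = 3·sec(θ)^2 dθ and the radical becomes sqrt(w**2 + 9) = 3·sec(θ) by the Pythagorean identity.
Integrate the resulting trig expression in θ, then back-substitute tan(θ) = w/3, sec(θ) = sqrt(w**2 + 9)/3 (absorbing any constant into C).

w*sqrt(w**2 + 9)/2 - 9*log(w + sqrt(w**2 + 9))/2 + C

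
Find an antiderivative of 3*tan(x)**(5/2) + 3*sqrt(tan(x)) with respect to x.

2*tan(x)**(3/2) + C

Let u = tan(x), so du = (tan(x)**2 + 1) dx.
Rewriting, the integral becomes 3·∫ √u du = 3·(2/3)u^(3/2).
Substituting back, u = tan(x).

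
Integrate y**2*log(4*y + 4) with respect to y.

y**3*log(4*y + 4)/3 - y**3/9 + y**2/6 - y/3 + log(y + 1)/3 + C

Use integration by parts with u = log(4*y + 4), dv = y**2 dy.
Then du = 4/(4*y + 4) dy and v = y**3/3.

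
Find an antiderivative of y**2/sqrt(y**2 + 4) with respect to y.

y*sqrt(y**2 + 4)/2 - 2*log(y + sqrt(y**2 + 4)) + C

Substitute y = 2·tan(θ), so dy = 2·sec(θ)^2 dθ and the radical becomes sqrt(y**2 + 4) = 2·sec(θ) by the Pythagorean identity.
Integrate the resulting trig expression in θ, then back-substitute tan(θ) = y/2, sec(θ) = sqrt(y**2 + 4)/2 (absorbing any constant into C).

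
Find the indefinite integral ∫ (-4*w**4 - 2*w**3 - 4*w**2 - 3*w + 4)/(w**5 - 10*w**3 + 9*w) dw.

Factor the denominator: w*(w - 3)*(w - 1)*(w + 1)*(w + 3).
Partial-fraction decomposition: -293/(144*(w + 3)) - 1/(16*(w + 1)) + 9/(16*(w - 1)) - 419/(144*(w - 3)) + 4/(9*w).
Integrate each term: A/(w−a) contributes A·log|w−a|.

4*log(w)/9 - 419*log(w - 3)/144 + 9*log(w - 1)/16 - log(w + 1)/16 - 293*log(w + 3)/144 + C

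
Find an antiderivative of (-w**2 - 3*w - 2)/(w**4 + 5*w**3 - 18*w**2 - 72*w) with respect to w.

Factor the denominator: w*(w - 4)*(w + 3)*(w + 6).
Partial-fraction decomposition: 1/(9*(w + 6)) - 2/(63*(w + 3)) - 3/(28*(w - 4)) + 1/(36*w).
Integrate each term: A/(w−a) contributes A·log|w−a|.

log(w)/36 - 3*log(w - 4)/28 - 2*log(w + 3)/63 + log(w + 6)/9 + C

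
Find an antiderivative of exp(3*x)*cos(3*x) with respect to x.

Let I denote the integral. Integrate by parts with u = cos(3*x), dv = exp(3*x) dx, so v = exp(3*x)/3: I = exp(3*x)*cos(3*x)/3 + ∫ exp(3*x)*sin(3*x) dx.
Apply parts again with u = sin(3*x), dv = exp(3*x) dx: ∫ exp(3*x)*sin(3*x) dx = exp(3*x)*sin(3*x)/3 − I. Substituting back brings back I: I = exp(3*x)*sin(3*x)/3 + exp(3*x)*cos(3*x)/3 − I.
Solving for I: (1 + 1)·I equals the remaining terms, so I = (1/2)·(exp(3*x)*sin(3*x)/3 + exp(3*x)*cos(3*x)/3).

exp(3*x)*sin(3*x)/6 + exp(3*x)*cos(3*x)/6 + C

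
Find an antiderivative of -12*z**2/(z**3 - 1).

-4*log(z**3 - 1) + C

Let u = z**3 - 1, so du = (3*z**2) dz.
Rewriting, the integral becomes -4·∫ 1/u du = -4·log(u).
Substituting back, u = z**3 - 1.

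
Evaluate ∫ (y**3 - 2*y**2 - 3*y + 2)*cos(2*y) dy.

Use integration by parts with u = y**3 - 2*y**2 - 3*y + 2, dv = cos(2*y) dy, so v = sin(2*y)/2.
Apply parts 3 times (tabular method): alternate signs, differentiate u down to 0, integrate dv up.

y**3*sin(2*y)/2 - y**2*sin(2*y) + 3*y**2*cos(2*y)/4 - 9*y*sin(2*y)/4 - y*cos(2*y) + 3*sin(2*y)/2 - 9*cos(2*y)/8 + C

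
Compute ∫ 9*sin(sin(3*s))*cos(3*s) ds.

Let u = sin(3*s), so du = (3*cos(3*s)) ds.
Rewriting, the integral becomes 3·∫ sin(u) du = 3·-cos(u).
Substituting back, u = sin(3*s).

-3*cos(sin(3*s)) + C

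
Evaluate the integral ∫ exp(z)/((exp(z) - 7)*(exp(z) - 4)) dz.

log(exp(z) - 7)/3 - log(exp(z) - 4)/3 + C

Let u = e^z, du = e^z dz.
The integral becomes ∫ du/((u-7)(u-4)); decompose into partial fractions.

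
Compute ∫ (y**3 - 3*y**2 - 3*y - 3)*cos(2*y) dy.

Use integration by parts with u = y**3 - 3*y**2 - 3*y - 3, dv = cos(2*y) dy, so v = sin(2*y)/2.
Apply parts 3 times (tabular method): alternate signs, differentiate u down to 0, integrate dv up.

y**3*sin(2*y)/2 - 3*y**2*sin(2*y)/2 + 3*y**2*cos(2*y)/4 - 9*y*sin(2*y)/4 - 3*y*cos(2*y)/2 - 3*sin(2*y)/4 - 9*cos(2*y)/8 + C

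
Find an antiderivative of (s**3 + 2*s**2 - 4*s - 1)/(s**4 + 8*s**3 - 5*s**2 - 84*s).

log(s)/84 + 16*log(s - 3)/105 - 17*log(s + 4)/84 + 109*log(s + 7)/105 + C

Factor the denominator: s*(s - 3)*(s + 4)*(s + 7).
Partial-fraction decomposition: 109/(105*(s + 7)) - 17/(84*(s + 4)) + 16/(105*(s - 3)) + 1/(84*s).
Integrate each term: A/(s−a) contributes A·log|s−a|.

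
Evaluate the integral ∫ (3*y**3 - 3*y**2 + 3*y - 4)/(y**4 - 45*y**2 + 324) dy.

277*log(y - 6)/162 - 59*log(y - 3)/162 - 121*log(y + 3)/162 + 389*log(y + 6)/162 + C

Factor the denominator: (y - 6)*(y - 3)*(y + 3)*(y + 6).
Partial-fraction decomposition: 389/(162*(y + 6)) - 121/(162*(y + 3)) - 59/(162*(y - 3)) + 277/(162*(y - 6)).
Integrate each term: A/(y−a) contributes A·log|y−a|.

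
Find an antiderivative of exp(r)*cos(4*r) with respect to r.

4*exp(r)*sin(4*r)/17 + exp(r)*cos(4*r)/17 + C

Let I denote the integral. Integrate by parts with u = cos(4*r), dv = exp(r) dr, so v = exp(r): I = exp(r)*cos(4*r) + 4·∫ exp(r)*sin(4*r) dr.
Apply parts again with u = sin(4*r), dv = exp(r) dr: ∫ exp(r)*sin(4*r) dr = exp(r)*sin(4*r) − 4·I. Substituting back brings back I: I = 4*exp(r)*sin(4*r) + exp(r)*cos(4*r) − 16·I.
Solving for I: (1 + 16)·I equals the remaining terms, so I = (1/17)·(4*exp(r)*sin(4*r) + exp(r)*cos(4*r)).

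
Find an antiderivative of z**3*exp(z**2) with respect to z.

(z**2 - 1)*exp(z**2)/2 + C

Let u = z², du = 2z dz; rewrite as (1/2)∫ u^1·exp(1u) du.
Now integrate by parts 1 time.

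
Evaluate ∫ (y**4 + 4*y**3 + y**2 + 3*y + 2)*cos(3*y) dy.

y**4*sin(3*y)/3 + 4*y**3*sin(3*y)/3 + 4*y**3*cos(3*y)/9 - y**2*sin(3*y)/9 + 4*y**2*cos(3*y)/3 + y*sin(3*y)/9 - 2*y*cos(3*y)/27 + 56*sin(3*y)/81 + cos(3*y)/27 + C

Use integration by parts with u = y**4 + 4*y**3 + y**2 + 3*y + 2, dv = cos(3*y) dy, so v = sin(3*y)/3.
Apply parts 4 times (tabular method): alternate signs, differentiate u down to 0, integrate dv up.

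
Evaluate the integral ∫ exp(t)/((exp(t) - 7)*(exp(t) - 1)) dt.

Let u = e^t, du = e^t dt.
The integral becomes ∫ du/((u-7)(u-1)); decompose into partial fractions.

log(exp(t) - 7)/6 - log(exp(t) - 1)/6 + C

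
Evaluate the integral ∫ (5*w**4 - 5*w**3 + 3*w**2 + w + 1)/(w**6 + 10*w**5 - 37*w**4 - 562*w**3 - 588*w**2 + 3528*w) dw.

log(w)/3528 + 2089*log(w - 7)/16562 - 11*log(w - 2)/1152 + 3036851*log(w + 6)/194688 - 13861*log(w + 7)/882 + 7663/(624*w + 3744) + C

Factor the denominator: w*(w - 7)*(w - 2)*(w + 6)**2*(w + 7).
Partial-fraction decomposition: -13861/(882*(w + 7)) + 3036851/(194688*(w + 6)) - 7663/(624*(w + 6)**2) - 11/(1152*(w - 2)) + 2089/(16562*(w - 7)) + 1/(3528*w).
Integrate each term; A/(w−a) gives A·log|w−a|; A/(w−a)² gives −A/(w−a).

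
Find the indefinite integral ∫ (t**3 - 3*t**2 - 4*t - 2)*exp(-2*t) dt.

(-4*t**3 + 6*t**2 + 22*t + 19)*exp(-2*t)/8 + C

Use integration by parts with u = t**3 - 3*t**2 - 4*t - 2, dv = exp(-2*t) dt, so v = -exp(-2*t)/2.
Apply parts 3 times (tabular method): alternate signs, differentiate u down to 0, integrate dv up.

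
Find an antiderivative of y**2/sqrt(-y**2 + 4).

-y*sqrt(-y**2 + 4)/2 + 2*asin(y/2) + C

Substitute y = 2·sin(θ), so dy = 2·cos(θ) dθ and the radical becomes sqrt(-y**2 + 4) = 2·cos(θ) by the Pythagorean identity.
Integrate the resulting trig expression in θ, then back-substitute θ = asin(y/2), sin(θ) = y/2, cos(θ) = sqrt(-y**2 + 4)/2 (absorbing any constant into C).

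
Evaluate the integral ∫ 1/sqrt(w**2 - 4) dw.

Substitute w = 2·sec(θ), so dw = 2·sec(θ)*tan(θ) dθ and the radical becomes sqrt(w**2 - 4) = 2·tan(θ) by the Pythagorean identity.
Integrate the resulting trig expression in θ, then back-substitute sec(θ) = w/2, tan(θ) = sqrt(w**2 - 4)/2 (absorbing any constant into C).

log(w + sqrt(w**2 - 4)) + C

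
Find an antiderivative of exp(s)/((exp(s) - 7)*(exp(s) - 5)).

Let u = e^s, du = e^s ds.
The integral becomes ∫ du/((u-5)(u-7)); decompose into partial fractions.

log(exp(s) - 7)/2 - log(exp(s) - 5)/2 + C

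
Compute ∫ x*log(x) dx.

x**2*log(x)/2 - x**2/4 + C

Use integration by parts with u = log(x), dv = x dx.
Then du = 1/x dx and v = x**2/2.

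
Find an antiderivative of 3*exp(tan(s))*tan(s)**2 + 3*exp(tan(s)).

3*exp(tan(s)) + C

Let u = tan(s), so du = (tan(s)**2 + 1) ds.
Rewriting, the integral becomes 3·∫ e^u du = 3·e^u.
Substituting back, u = tan(s).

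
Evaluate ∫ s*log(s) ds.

Use integration by parts with u = log(s), dv = s ds.
Then du = 1/s ds and v = s**2/2.

s**2*log(s)/2 - s**2/4 + C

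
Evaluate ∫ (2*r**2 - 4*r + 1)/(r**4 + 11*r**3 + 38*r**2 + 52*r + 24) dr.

Factor the denominator: (r + 1)*(r + 2)**2*(r + 6).
Partial-fraction decomposition: -97/(80*(r + 6)) - 3/(16*(r + 2)) - 17/(4*(r + 2)**2) + 7/(5*(r + 1)).
Integrate each term; A/(r−a) gives A·log|r−a|; A/(r−a)² gives −A/(r−a).

7*log(r + 1)/5 - 3*log(r + 2)/16 - 97*log(r + 6)/80 + 17/(4*r + 8) + C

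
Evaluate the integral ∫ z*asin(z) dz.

Use integration by parts with u = arcsin(z), dv = z dz.
Then du = 1/sqrt(-z**2 + 1) dz.

z**2*asin(z)/2 + z*sqrt(-z**2 + 1)/4 - asin(z)/4 + C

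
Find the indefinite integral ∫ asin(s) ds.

Use integration by parts with u = arcsin(s), dv = ds.
Then du = 1/sqrt(-s**2 + 1) ds.

s*asin(s) + sqrt(-s**2 + 1) + C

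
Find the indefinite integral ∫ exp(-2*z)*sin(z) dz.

-2*exp(-2*z)*sin(z)/5 - exp(-2*z)*cos(z)/5 + C

Let I denote the integral. Integrate by parts with u = sin(z), dv = exp(-2*z) dz, so v = -exp(-2*z)/2: I = -exp(-2*z)*sin(z)/2 + (1/2)·∫ exp(-2*z)*cos(z) dz.
Apply parts again with u = cos(z), dv = exp(-2*z) dz: ∫ exp(-2*z)*cos(z) dz = -exp(-2*z)*cos(z)/2 − (1/2)·I. Substituting back brings back I: I = -exp(-2*z)*sin(z)/2 - exp(-2*z)*cos(z)/4 − (1/4)·I.
Solving for I: (1 + 1/4)·I equals the remaining terms, so I = (4/5)·(-exp(-2*z)*sin(z)/2 - exp(-2*z)*cos(z)/4).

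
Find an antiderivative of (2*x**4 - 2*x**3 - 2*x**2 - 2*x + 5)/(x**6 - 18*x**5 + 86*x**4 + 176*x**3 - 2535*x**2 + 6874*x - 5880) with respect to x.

Factor the denominator: (x - 7)**2*(x - 4)*(x - 3)*(x - 2)*(x + 5).
Partial-fraction decomposition: -1465/(72576*(x + 5)) + 9/(350*(x - 2)) - 89/(128*(x - 3)) + 349/(162*(x - 4)) - 15817/(10800*(x - 7)) + 4009/(720*(x - 7)**2).
Integrate each term; A/(x−a) gives A·log|x−a|; A/(x−a)² gives −A/(x−a).

-15817*log(x - 7)/10800 + 349*log(x - 4)/162 - 89*log(x - 3)/128 + 9*log(x - 2)/350 - 1465*log(x + 5)/72576 - 4009/(720*x - 5040) + C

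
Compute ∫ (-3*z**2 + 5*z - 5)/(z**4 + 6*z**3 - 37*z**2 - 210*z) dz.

Factor the denominator: z*(z - 6)*(z + 5)*(z + 7).
Partial-fraction decomposition: 187/(182*(z + 7)) - 21/(22*(z + 5)) - 83/(858*(z - 6)) + 1/(42*z).
Integrate each term: A/(z−a) contributes A·log|z−a|.

log(z)/42 - 83*log(z - 6)/858 - 21*log(z + 5)/22 + 187*log(z + 7)/182 + C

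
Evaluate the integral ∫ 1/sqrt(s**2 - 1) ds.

log(s + sqrt(s**2 - 1)) + C

Substitute s = sec(θ), so ds = sec(θ)*tan(θ) dθ and the radical becomes sqrt(s**2 - 1) = tan(θ) by the Pythagorean identity.
Integrate the resulting trig expression in θ, then back-substitute sec(θ) = s, tan(θ) = sqrt(s**2 - 1) (absorbing any constant into C).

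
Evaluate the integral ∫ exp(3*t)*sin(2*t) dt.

Let I denote the integral. Integrate by parts with u = sin(2*t), dv = exp(3*t) dt, so v = exp(3*t)/3: I = exp(3*t)*sin(2*t)/3 − (2/3)·∫ exp(3*t)*cos(2*t) dt.
Apply parts again with u = cos(2*t), dv = exp(3*t) dt: ∫ exp(3*t)*cos(2*t) dt = exp(3*t)*cos(2*t)/3 + (2/3)·I. Substituting back brings back I: I = exp(3*t)*sin(2*t)/3 - 2*exp(3*t)*cos(2*t)/9 − (4/9)·I.
Solving for I: (1 + 4/9)·I equals the remaining terms, so I = (9/13)·(exp(3*t)*sin(2*t)/3 - 2*exp(3*t)*cos(2*t)/9).

3*exp(3*t)*sin(2*t)/13 - 2*exp(3*t)*cos(2*t)/13 + C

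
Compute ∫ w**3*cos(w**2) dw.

Let u = w², du = 2w dw; rewrite as (1/2)∫ u^1·cos(1u) du.
Now integrate by parts 1 time.

w**2*sin(w**2)/2 + cos(w**2)/2 + C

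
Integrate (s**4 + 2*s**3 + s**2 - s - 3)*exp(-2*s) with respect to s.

Use integration by parts with u = s**4 + 2*s**3 + s**2 - s - 3, dv = exp(-2*s) ds, so v = -exp(-2*s)/2.
Apply parts 4 times (tabular method): alternate signs, differentiate u down to 0, integrate dv up.

(-s**4 - 4*s**3 - 7*s**2 - 6*s)*exp(-2*s)/2 + C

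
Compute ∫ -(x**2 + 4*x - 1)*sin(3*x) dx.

Use integration by parts with u = x**2 + 4*x - 1, dv = -sin(3*x) dx, so v = cos(3*x)/3.
Apply parts 2 times (tabular method): alternate signs, differentiate u down to 0, integrate dv up.

x**2*cos(3*x)/3 - 2*x*sin(3*x)/9 + 4*x*cos(3*x)/3 - 4*sin(3*x)/9 - 11*cos(3*x)/27 + C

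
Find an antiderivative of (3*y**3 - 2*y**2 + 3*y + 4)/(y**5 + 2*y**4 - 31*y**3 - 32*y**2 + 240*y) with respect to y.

Factor the denominator: y*(y - 4)*(y - 3)*(y + 4)*(y + 5).
Partial-fraction decomposition: -109/(90*(y + 5)) + 29/(28*(y + 4)) - 19/(42*(y - 3)) + 11/(18*(y - 4)) + 1/(60*y).
Integrate each term: A/(y−a) contributes A·log|y−a|.

log(y)/60 + 11*log(y - 4)/18 - 19*log(y - 3)/42 + 29*log(y + 4)/28 - 109*log(y + 5)/90 + C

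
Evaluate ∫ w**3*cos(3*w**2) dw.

Let u = w², du = 2w dw; rewrite as (1/2)∫ u^1·cos(3u) du.
Now integrate by parts 1 time.

w**2*sin(3*w**2)/6 + cos(3*w**2)/18 + C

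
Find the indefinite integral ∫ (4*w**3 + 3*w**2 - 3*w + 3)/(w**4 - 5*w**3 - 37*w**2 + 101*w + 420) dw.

Factor the denominator: (w - 7)*(w - 5)*(w + 3)*(w + 4).
Partial-fraction decomposition: 193/(99*(w + 4)) - 69/(80*(w + 3)) - 563/(144*(w - 5)) + 1501/(220*(w - 7)).
Integrate each term: A/(w−a) contributes A·log|w−a|.

1501*log(w - 7)/220 - 563*log(w - 5)/144 - 69*log(w + 3)/80 + 193*log(w + 4)/99 + C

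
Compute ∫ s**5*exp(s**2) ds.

Let u = s², du = 2s ds; rewrite as (1/2)∫ u^2·exp(1u) du.
Now integrate by parts 2 times.

(s**4 - 2*s**2 + 2)*exp(s**2)/2 + C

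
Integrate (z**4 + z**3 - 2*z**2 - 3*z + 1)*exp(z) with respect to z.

Use integration by parts with u = z**4 + z**3 - 2*z**2 - 3*z + 1, dv = exp(z) dz, so v = exp(z).
Apply parts 4 times (tabular method): alternate signs, differentiate u down to 0, integrate dv up.

(z**4 - 3*z**3 + 7*z**2 - 17*z + 18)*exp(z) + C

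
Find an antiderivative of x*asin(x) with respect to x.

Use integration by parts with u = arcsin(x), dv = x dx.
Then du = 1/sqrt(-x**2 + 1) dx.

x**2*asin(x)/2 + x*sqrt(-x**2 + 1)/4 - asin(x)/4 + C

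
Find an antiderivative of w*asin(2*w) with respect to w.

Use integration by parts with u = arcsin(2*w), dv = w dw.
Then du = 2/sqrt(-4*w**2 + 1) dw.

w**2*asin(2*w)/2 + w*sqrt(-4*w**2 + 1)/8 - asin(2*w)/16 + C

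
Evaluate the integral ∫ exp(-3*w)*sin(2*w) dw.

Let I denote the integral. Integrate by parts with u = sin(2*w), dv = exp(-3*w) dw, so v = -exp(-3*w)/3: I = -exp(-3*w)*sin(2*w)/3 + (2/3)·∫ exp(-3*w)*cos(2*w) dw.
Apply parts again with u = cos(2*w), dv = exp(-3*w) dw: ∫ exp(-3*w)*cos(2*w) dw = -exp(-3*w)*cos(2*w)/3 − (2/3)·I. Substituting back brings back I: I = -exp(-3*w)*sin(2*w)/3 - 2*exp(-3*w)*cos(2*w)/9 − (4/9)·I.
Solving for I: (1 + 4/9)·I equals the remaining terms, so I = (9/13)·(-exp(-3*w)*sin(2*w)/3 - 2*exp(-3*w)*cos(2*w)/9).

-3*exp(-3*w)*sin(2*w)/13 - 2*exp(-3*w)*cos(2*w)/13 + C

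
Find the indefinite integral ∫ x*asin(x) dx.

x**2*asin(x)/2 + x*sqrt(-x**2 + 1)/4 - asin(x)/4 + C

Use integration by parts with u = arcsin(x), dv = x dx.
Then du = 1/sqrt(-x**2 + 1) dx.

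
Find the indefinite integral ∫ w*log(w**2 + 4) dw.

Let u = w**2 + 4, so du = (2*w) dw.
The integral becomes (1/2)·∫ log(u) du; integrate by parts with u′=log(u), dv′=du.

w**2*log(w**2 + 4)/2 - w**2/2 + 2*log(w**2 + 4) + C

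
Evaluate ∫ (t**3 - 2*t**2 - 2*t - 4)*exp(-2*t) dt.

(-4*t**3 + 2*t**2 + 10*t + 21)*exp(-2*t)/8 + C

Use integration by parts with u = t**3 - 2*t**2 - 2*t - 4, dv = exp(-2*t) dt, so v = -exp(-2*t)/2.
Apply parts 3 times (tabular method): alternate signs, differentiate u down to 0, integrate dv up.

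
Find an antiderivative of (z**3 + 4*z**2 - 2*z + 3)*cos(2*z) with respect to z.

Use integration by parts with u = z**3 + 4*z**2 - 2*z + 3, dv = cos(2*z) dz, so v = sin(2*z)/2.
Apply parts 3 times (tabular method): alternate signs, differentiate u down to 0, integrate dv up.

z**3*sin(2*z)/2 + 2*z**2*sin(2*z) + 3*z**2*cos(2*z)/4 - 7*z*sin(2*z)/4 + 2*z*cos(2*z) + sin(2*z)/2 - 7*cos(2*z)/8 + C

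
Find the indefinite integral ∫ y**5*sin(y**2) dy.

-y**4*cos(y**2)/2 + y**2*sin(y**2) + cos(y**2) + C

Let u = y², du = 2y dy; rewrite as (1/2)∫ u^2·sin(1u) du.
Now integrate by parts 2 times.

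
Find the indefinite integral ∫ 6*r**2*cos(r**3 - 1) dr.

Let u = r**3 - 1, so du = (3*r**2) dr.
Rewriting, the integral becomes 2·∫ cos(u) du = 2·sin(u).
Substituting back, u = r**3 - 1.

2*sin(r**3 - 1) + C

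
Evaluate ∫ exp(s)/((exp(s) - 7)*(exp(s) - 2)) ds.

log(exp(s) - 7)/5 - log(exp(s) - 2)/5 + C

Let u = e^s, du = e^s ds.
The integral becomes ∫ du/((u-7)(u-2)); decompose into partial fractions.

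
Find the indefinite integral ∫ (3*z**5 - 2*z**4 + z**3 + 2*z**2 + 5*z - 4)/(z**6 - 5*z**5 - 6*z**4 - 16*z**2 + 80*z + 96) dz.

Factor the denominator: (z - 6)*(z - 2)*(z + 1)*(z + 2)*(z**2 + 4).
Partial-fraction decomposition: (71*z + 54)/(160*(z**2 + 4)) + 71/(128*(z + 2)) - 13/(105*(z + 1)) - 43/(192*(z - 2)) + 2105/(896*(z - 6)).
Integrate each term; A/(z−a) gives A·log|z−a|; the (Bz+D)/(z²+p²) term gives a log and an atan.

2105*log(z - 6)/896 - 43*log(z - 2)/192 - 13*log(z + 1)/105 + 71*log(z + 2)/128 + 71*log(z**2 + 4)/320 + 27*atan(z/2)/160 + C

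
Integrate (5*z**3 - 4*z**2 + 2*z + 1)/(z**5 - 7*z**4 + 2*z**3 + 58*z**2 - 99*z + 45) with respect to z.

Factor the denominator: (z - 5)*(z - 3)*(z - 1)**2*(z + 3).
Partial-fraction decomposition: -11/(48*(z + 3)) + 11/(32*(z - 1)) + 1/(8*(z - 1)**2) - 53/(24*(z - 3)) + 67/(32*(z - 5)).
Integrate each term; A/(z−a) gives A·log|z−a|; A/(z−a)² gives −A/(z−a).

67*log(z - 5)/32 - 53*log(z - 3)/24 + 11*log(z - 1)/32 - 11*log(z + 3)/48 - 1/(8*z - 8) + C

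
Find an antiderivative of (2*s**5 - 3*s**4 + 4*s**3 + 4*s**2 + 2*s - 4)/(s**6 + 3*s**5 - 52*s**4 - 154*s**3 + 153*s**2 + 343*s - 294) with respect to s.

27989*log(s - 7)/45360 - 415*log(s - 1)/13824 + 136*log(s + 2)/405 - 811*log(s + 3)/640 + 42011*log(s + 7)/17920 + 5/(576*s - 576) + C

Factor the denominator: (s - 7)*(s - 1)**2*(s + 2)*(s + 3)*(s + 7).
Partial-fraction decomposition: 42011/(17920*(s + 7)) - 811/(640*(s + 3)) + 136/(405*(s + 2)) - 415/(13824*(s - 1)) - 5/(576*(s - 1)**2) + 27989/(45360*(s - 7)).
Integrate each term; A/(s−a) gives A·log|s−a|; A/(s−a)² gives −A/(s−a).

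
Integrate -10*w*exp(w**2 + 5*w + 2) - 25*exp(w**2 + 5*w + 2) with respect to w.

Let u = w**2 + 5*w + 2, so du = (2*w + 5) dw.
Rewriting, the integral becomes -5·∫ e^u du = -5·e^u.
Substituting back, u = w**2 + 5*w + 2.

-5*exp(w**2 + 5*w + 2) + C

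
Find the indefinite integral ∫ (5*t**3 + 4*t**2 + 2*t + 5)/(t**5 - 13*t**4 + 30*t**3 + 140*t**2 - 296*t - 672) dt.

1930*log(t - 7)/243 - 1241*log(t - 6)/128 + 397*log(t - 4)/216 - 2645*log(t + 2)/31104 - 23/(432*t + 864) + C

Factor the denominator: (t - 7)*(t - 6)*(t - 4)*(t + 2)**2.
Partial-fraction decomposition: -2645/(31104*(t + 2)) + 23/(432*(t + 2)**2) + 397/(216*(t - 4)) - 1241/(128*(t - 6)) + 1930/(243*(t - 7)).
Integrate each term; A/(t−a) gives A·log|t−a|; A/(t−a)² gives −A/(t−a).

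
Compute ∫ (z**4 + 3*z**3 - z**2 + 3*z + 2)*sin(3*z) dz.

Use integration by parts with u = z**4 + 3*z**3 - z**2 + 3*z + 2, dv = sin(3*z) dz, so v = -cos(3*z)/3.
Apply parts 4 times (tabular method): alternate signs, differentiate u down to 0, integrate dv up.

-z**4*cos(3*z)/3 + 4*z**3*sin(3*z)/9 - z**3*cos(3*z) + z**2*sin(3*z) + 7*z**2*cos(3*z)/9 - 14*z*sin(3*z)/27 - z*cos(3*z)/3 + sin(3*z)/9 - 68*cos(3*z)/81 + C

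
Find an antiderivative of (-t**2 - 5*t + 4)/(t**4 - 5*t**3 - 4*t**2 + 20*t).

Factor the denominator: t*(t - 5)*(t - 2)*(t + 2).
Partial-fraction decomposition: -5/(28*(t + 2)) + 5/(12*(t - 2)) - 46/(105*(t - 5)) + 1/(5*t).
Integrate each term: A/(t−a) contributes A·log|t−a|.

log(t)/5 - 46*log(t - 5)/105 + 5*log(t - 2)/12 - 5*log(t + 2)/28 + C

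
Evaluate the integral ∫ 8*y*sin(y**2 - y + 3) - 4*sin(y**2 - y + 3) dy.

-4*cos(y**2 - y + 3) + C

Let u = y**2 - y + 3, so du = (2*y - 1) dy.
Rewriting, the integral becomes 4·∫ sin(u) du = 4·-cos(u).
Substituting back, u = y**2 - y + 3.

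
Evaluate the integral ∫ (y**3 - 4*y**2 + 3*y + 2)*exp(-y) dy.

(-y**3 + y**2 - y - 3)*exp(-y) + C

Use integration by parts with u = y**3 - 4*y**2 + 3*y + 2, dv = exp(-y) dy, so v = -exp(-y).
Apply parts 3 times (tabular method): alternate signs, differentiate u down to 0, integrate dv up.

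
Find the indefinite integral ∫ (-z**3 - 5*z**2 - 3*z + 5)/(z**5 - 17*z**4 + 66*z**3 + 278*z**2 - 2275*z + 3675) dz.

425*log(z - 7)/144 - 13*log(z - 5)/4 + 19*log(z - 3)/64 + log(z + 5)/576 + 151/(24*z - 168) + C

Factor the denominator: (z - 7)**2*(z - 5)*(z - 3)*(z + 5).
Partial-fraction decomposition: 1/(576*(z + 5)) + 19/(64*(z - 3)) - 13/(4*(z - 5)) + 425/(144*(z - 7)) - 151/(24*(z - 7)**2).
Integrate each term; A/(z−a) gives A·log|z−a|; A/(z−a)² gives −A/(z−a).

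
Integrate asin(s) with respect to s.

Use integration by parts with u = arcsin(s), dv = ds.
Then du = 1/sqrt(-s**2 + 1) ds.

s*asin(s) + sqrt(-s**2 + 1) + C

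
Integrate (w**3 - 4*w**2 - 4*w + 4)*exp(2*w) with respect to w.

(4*w**3 - 22*w**2 + 6*w + 13)*exp(2*w)/8 + C

Use integration by parts with u = w**3 - 4*w**2 - 4*w + 4, dv = exp(2*w) dw, so v = exp(2*w)/2.
Apply parts 3 times (tabular method): alternate signs, differentiate u down to 0, integrate dv up.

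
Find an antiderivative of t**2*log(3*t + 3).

t**3*log(3*t + 3)/3 - t**3/9 + t**2/6 - t/3 + log(t + 1)/3 + C

Use integration by parts with u = log(3*t + 3), dv = t**2 dt.
Then du = 3/(3*t + 3) dt and v = t**3/3.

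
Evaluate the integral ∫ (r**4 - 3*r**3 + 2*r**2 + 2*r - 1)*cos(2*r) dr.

Use integration by parts with u = r**4 - 3*r**3 + 2*r**2 + 2*r - 1, dv = cos(2*r) dr, so v = sin(2*r)/2.
Apply parts 4 times (tabular method): alternate signs, differentiate u down to 0, integrate dv up.

r**4*sin(2*r)/2 - 3*r**3*sin(2*r)/2 + r**3*cos(2*r) - r**2*sin(2*r)/2 - 9*r**2*cos(2*r)/4 + 13*r*sin(2*r)/4 - r*cos(2*r)/2 - sin(2*r)/4 + 13*cos(2*r)/8 + C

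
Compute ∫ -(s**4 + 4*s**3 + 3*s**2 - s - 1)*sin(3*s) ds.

s**4*cos(3*s)/3 - 4*s**3*sin(3*s)/9 + 4*s**3*cos(3*s)/3 - 4*s**2*sin(3*s)/3 + 5*s**2*cos(3*s)/9 - 10*s*sin(3*s)/27 - 11*s*cos(3*s)/9 + 11*sin(3*s)/27 - 37*cos(3*s)/81 + C

Use integration by parts with u = s**4 + 4*s**3 + 3*s**2 - s - 1, dv = -sin(3*s) ds, so v = cos(3*s)/3.
Apply parts 4 times (tabular method): alternate signs, differentiate u down to 0, integrate dv up.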